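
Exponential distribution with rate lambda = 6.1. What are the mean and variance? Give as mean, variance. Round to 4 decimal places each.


mean = 1/lam, var = 1/lam^2
mean = 1 / 6.1 = 10/61 ≈ 0.163934
lam^2 = 6.1^2 = 37.21
var = 1 / 37.21 = 100/3721 ≈ 0.026874

0.1639, 0.0269


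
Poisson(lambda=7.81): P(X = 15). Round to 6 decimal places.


P = e^(-lam) * lam^k / k!
e^(-7.81) ≈ 0.0004056580
lam^k = 7.81^15 ≈ 24533838842444.144408
k! = 15! = 1307674368000
P = 0.0004056580 * 24533838842444.144408 / 1307674368000 ≈ 0.007611

0.007611


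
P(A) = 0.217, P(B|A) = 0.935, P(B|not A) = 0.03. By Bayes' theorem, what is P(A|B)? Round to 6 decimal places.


P(A|B) = P(B|A)*P(A) / P(B), P(B) = P(B|A)*P(A) + P(B|not A)*P(not A)
P(B|A)*P(A) = 0.935 * 0.217 = 0.202895
P(B|not A)*P(not A) = 0.03 * 0.783 = 0.02349
P(B) = 0.202895 + 0.02349 = 0.226385
P(A|B) = 0.202895 / 0.226385 ≈ 0.89623871

0.896239


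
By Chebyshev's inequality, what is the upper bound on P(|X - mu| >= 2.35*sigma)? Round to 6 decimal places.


P <= 1/k^2
k^2 = 2.35^2 = 5.5225
1/k^2 = 1 / 5.5225 = 400/2209 ≈ 0.18107741

0.181077


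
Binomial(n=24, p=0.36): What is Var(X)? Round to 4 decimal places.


Var = n*p*(1-p) = 24 * 0.36 * 0.64 = 5.5296

5.5296


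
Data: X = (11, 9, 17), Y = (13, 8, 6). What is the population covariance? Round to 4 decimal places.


Cov = (1/n)*sum((xi-xbar)(yi-ybar))
n = 3, xbar = 37/3 ≈ 12.333333, ybar = 27/3 = 9
sum((xi-xbar)(yi-ybar)) = -16
Cov = -16 / 3 = -16/3 ≈ -5.333333

-5.3333


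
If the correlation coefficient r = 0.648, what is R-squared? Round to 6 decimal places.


R^2 = r^2 = (0.648)^2 = 0.419904

0.419904


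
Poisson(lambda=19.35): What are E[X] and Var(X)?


E[X] = Var(X) = lambda = 19.35

19.35, 19.35


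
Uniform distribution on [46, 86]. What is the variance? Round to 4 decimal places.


Var = (b-a)^2 / 12
(b-a)^2 = (86 - 46)^2 = 1600
Var = 1600/12 ≈ 133.333333

133.3333


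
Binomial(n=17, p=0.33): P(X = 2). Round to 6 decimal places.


P = C(n,k) * p^k * (1-p)^(n-k)
C(17,2) = 136
p^k = 0.33^2 = 0.1089
(1-p)^(n-k) = 0.67^15 ≈ 0.002461059
P = 136 * 0.1089 * 0.002461059 ≈ 0.036449

0.036449


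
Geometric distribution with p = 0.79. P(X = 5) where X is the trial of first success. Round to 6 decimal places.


P = (1-p)^(k-1) * p
(1-p)^(k-1) = 0.21^4 = 0.00194481
P = 0.00194481 * 0.79 ≈ 0.001536400

0.001536


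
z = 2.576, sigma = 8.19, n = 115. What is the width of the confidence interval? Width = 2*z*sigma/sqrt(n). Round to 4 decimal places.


width = 2*z*sigma/sqrt(n)
2*z*sigma = 2 * 2.576 * 8.19 = 42.19488
sqrt(115) ≈ 10.723805
width = 42.19488 / 10.723805 ≈ 3.934693

3.9347


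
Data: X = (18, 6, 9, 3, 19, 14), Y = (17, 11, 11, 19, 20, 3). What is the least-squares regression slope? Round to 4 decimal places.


b = sum((xi-xbar)(yi-ybar)) / sum((xi-xbar)^2)
n = 6, xbar = 69/6 = 11.5, ybar = 81/6 = 13.5
Sxy = sum((xi-xbar)(yi-ybar)) = 18.5
Sxx = sum((xi-xbar)^2) = 213.5
b = Sxy / Sxx = 37/427 ≈ 0.086651

0.0867


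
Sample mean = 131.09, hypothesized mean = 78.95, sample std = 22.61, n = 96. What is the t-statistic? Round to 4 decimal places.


t = (xbar - mu0) / (s/sqrt(n))
xbar - mu0 = 131.09 - 78.95 = 52.14
sqrt(96) ≈ 9.79795897
s/sqrt(n) = 22.61 / 9.79795897 ≈ 2.30762346
t = 52.14 / 2.30762346 ≈ 22.594674

22.5947


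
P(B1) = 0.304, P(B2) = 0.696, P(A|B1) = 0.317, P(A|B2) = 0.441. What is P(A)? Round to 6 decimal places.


P(A) = P(A|B1)*P(B1) + P(A|B2)*P(B2)
P(A|B1)*P(B1) = 0.317 * 0.304 = 0.096368
P(A|B2)*P(B2) = 0.441 * 0.696 = 0.306936
P(A) = 0.096368 + 0.306936 = 0.403304

0.403304


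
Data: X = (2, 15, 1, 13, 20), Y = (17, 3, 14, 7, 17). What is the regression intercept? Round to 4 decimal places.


a = ybar - b*xbar, where b = sum((xi-xbar)(yi-ybar)) / sum((xi-xbar)^2)
n = 5, xbar = 51/5 = 10.2, ybar = 58/5 = 11.6
Sxy = sum((xi-xbar)(yi-ybar)) = -67.6
Sxx = sum((xi-xbar)^2) = 278.8
b = Sxy / Sxx = -169/697 ≈ -0.242468
a = 11.6 - (-0.242468) * 10.2 = 577/41 ≈ 14.073171

14.0732


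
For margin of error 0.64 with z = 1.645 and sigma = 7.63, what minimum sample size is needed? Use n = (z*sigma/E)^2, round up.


z*sigma/E = 1.645 * 7.63 / 0.64 ≈ 19.611484
(z*sigma/E)^2 ≈ 384.610319
round up: n = 385

385


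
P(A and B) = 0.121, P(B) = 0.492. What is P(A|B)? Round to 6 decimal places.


P(A|B) = P(A and B) / P(B) = 0.121 / 0.492 = 121/492 ≈ 0.24593496

0.245935


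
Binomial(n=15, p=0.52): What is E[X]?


E[X] = n*p = 15 * 0.52 = 7.8

7.8


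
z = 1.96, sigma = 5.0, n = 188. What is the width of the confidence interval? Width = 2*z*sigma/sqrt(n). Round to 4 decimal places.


width = 2*z*sigma/sqrt(n)
2*z*sigma = 2 * 1.96 * 5.0 = 19.6
sqrt(188) ≈ 13.711309
width = 19.6 / 13.711309 ≈ 1.429477

1.4295


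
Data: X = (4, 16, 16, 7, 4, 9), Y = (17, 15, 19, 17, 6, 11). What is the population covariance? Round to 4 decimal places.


Cov = (1/n)*sum((xi-xbar)(yi-ybar))
n = 6, xbar = 56/6 = 28/3 ≈ 9.333333, ybar = 85/6 ≈ 14.166667
sum((xi-xbar)(yi-ybar)) = 182/3 ≈ 60.666667
Cov = 60.666667 / 6 = 91/9 ≈ 10.111111

10.1111


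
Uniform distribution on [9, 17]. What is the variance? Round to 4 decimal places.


Var = (b-a)^2 / 12
(b-a)^2 = (17 - 9)^2 = 64
Var = 64/12 ≈ 5.333333

5.3333


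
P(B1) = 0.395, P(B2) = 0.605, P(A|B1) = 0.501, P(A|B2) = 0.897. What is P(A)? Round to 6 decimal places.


P(A) = P(A|B1)*P(B1) + P(A|B2)*P(B2)
P(A|B1)*P(B1) = 0.501 * 0.395 = 0.197895
P(A|B2)*P(B2) = 0.897 * 0.605 = 0.542685
P(A) = 0.197895 + 0.542685 = 0.74058

0.740580


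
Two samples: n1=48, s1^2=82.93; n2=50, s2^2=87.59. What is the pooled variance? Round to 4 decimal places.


sp^2 = ((n1-1)*s1^2 + (n2-1)*s2^2)/(n1+n2-2)
(n1-1)*s1^2 = 47 * 82.93 = 3897.71
(n2-1)*s2^2 = 49 * 87.59 = 4291.91
numerator = 3897.71 + 4291.91 = 8189.62
n1+n2-2 = 96
sp^2 = 8189.62 / 96 = 409481/4800 ≈ 85.308542

85.3085


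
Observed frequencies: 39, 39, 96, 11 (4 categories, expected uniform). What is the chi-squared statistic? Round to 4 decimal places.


chi2 = sum((O-E)^2/E), E = total/4
total = 185, E = 185/4 = 46.25
(39 - 46.25)^2 / 46.25 = 52.5625 / 46.25 = 841/740 ≈ 1.136486
(39 - 46.25)^2 / 46.25 = 52.5625 / 46.25 = 841/740 ≈ 1.136486
(96 - 46.25)^2 / 46.25 = 2475.0625 / 46.25 = 39601/740 ≈ 53.514865
(11 - 46.25)^2 / 46.25 = 1242.5625 / 46.25 = 19881/740 ≈ 26.866216
chi2 = 15291/185 ≈ 82.654054

82.6541


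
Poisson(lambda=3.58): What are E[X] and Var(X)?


E[X] = Var(X) = lambda = 3.58

3.58, 3.58


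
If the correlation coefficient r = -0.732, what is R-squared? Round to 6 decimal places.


R^2 = r^2 = (-0.732)^2 = 0.535824

0.535824


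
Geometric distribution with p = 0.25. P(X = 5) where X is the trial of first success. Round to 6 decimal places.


P = (1-p)^(k-1) * p
(1-p)^(k-1) = 0.75^4 = 81/256 ≈ 0.3164063
P = 0.3164063 * 0.25 = 81/1024 ≈ 0.07910156

0.079102


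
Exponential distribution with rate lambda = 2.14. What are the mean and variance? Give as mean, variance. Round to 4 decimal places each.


mean = 1/lam, var = 1/lam^2
mean = 1 / 2.14 = 50/107 ≈ 0.467290
lam^2 = 2.14^2 = 4.5796
var = 1 / 4.5796 ≈ 0.218360

0.4673, 0.2184


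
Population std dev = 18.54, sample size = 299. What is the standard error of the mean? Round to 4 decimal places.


SE = sigma / sqrt(n)
sqrt(299) ≈ 17.291616
SE = 18.54 / 17.291616 ≈ 1.072196

1.0722


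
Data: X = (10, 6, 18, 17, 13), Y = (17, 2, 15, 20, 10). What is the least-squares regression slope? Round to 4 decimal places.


b = sum((xi-xbar)(yi-ybar)) / sum((xi-xbar)^2)
n = 5, xbar = 64/5 = 12.8, ybar = 64/5 = 12.8
Sxy = sum((xi-xbar)(yi-ybar)) = 102.8
Sxx = sum((xi-xbar)^2) = 98.8
b = Sxy / Sxx = 257/247 ≈ 1.040486

1.0405


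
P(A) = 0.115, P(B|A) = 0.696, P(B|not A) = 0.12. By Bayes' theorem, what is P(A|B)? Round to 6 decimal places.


P(A|B) = P(B|A)*P(A) / P(B), P(B) = P(B|A)*P(A) + P(B|not A)*P(not A)
P(B|A)*P(A) = 0.696 * 0.115 = 0.08004
P(B|not A)*P(not A) = 0.12 * 0.885 = 0.1062
P(B) = 0.08004 + 0.1062 = 0.18624
P(A|B) = 0.08004 / 0.18624 = 667/1552 ≈ 0.42976804

0.429768


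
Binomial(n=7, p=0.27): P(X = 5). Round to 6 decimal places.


P = C(n,k) * p^k * (1-p)^(n-k)
C(7,5) = 21
p^k = 0.27^5 ≈ 0.001434891
(1-p)^(n-k) = 0.73^2 = 0.5329
P = 21 * 0.001434891 * 0.5329 ≈ 0.016058

0.016058


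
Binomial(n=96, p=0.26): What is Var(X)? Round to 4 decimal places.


Var = n*p*(1-p) = 96 * 0.26 * 0.74 = 18.4704

18.4704


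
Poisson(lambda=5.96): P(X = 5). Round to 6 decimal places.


P = e^(-lam) * lam^k / k!
e^(-5.96) ≈ 0.002579912
lam^k = 5.96^5 ≈ 7520.233037
k! = 5! = 120
P = 0.002579912 * 7520.233037 / 120 ≈ 0.161679

0.161679


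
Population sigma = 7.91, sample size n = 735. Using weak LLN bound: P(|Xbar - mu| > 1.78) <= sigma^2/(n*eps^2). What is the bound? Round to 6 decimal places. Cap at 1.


bound = min(1, sigma^2/(n*eps^2))
sigma^2 = 7.91^2 = 62.5681
n*eps^2 = 735 * 1.78^2 = 735 * 3.1684 = 2328.774
sigma^2/(n*eps^2) = 62.5681 / 2328.774 ≈ 0.02686740

0.026867


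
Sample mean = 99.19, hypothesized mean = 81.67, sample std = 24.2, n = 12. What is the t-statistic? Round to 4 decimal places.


t = (xbar - mu0) / (s/sqrt(n))
xbar - mu0 = 99.19 - 81.67 = 17.52
sqrt(12) ≈ 3.46410162
s/sqrt(n) = 24.2 / 3.46410162 ≈ 6.98593826
t = 17.52 / 6.98593826 ≈ 2.507895

2.5079


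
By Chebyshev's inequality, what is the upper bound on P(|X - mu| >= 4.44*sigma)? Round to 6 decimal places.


P <= 1/k^2
k^2 = 4.44^2 = 19.7136
1/k^2 = 1 / 19.7136 ≈ 0.05072640

0.050726


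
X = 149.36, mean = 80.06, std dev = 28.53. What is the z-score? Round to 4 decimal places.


z = (X - mu) / sigma
X - mu = 149.36 - 80.06 = 69.3
z = 69.3 / 28.53 = 770/317 ≈ 2.429022

2.4290


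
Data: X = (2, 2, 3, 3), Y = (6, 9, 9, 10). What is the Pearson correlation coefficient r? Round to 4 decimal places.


r = sum((xi-xbar)(yi-ybar)) / sqrt(sum((xi-xbar)^2) * sum((yi-ybar)^2))
n = 4, xbar = 10/4 = 2.5, ybar = 34/4 = 8.5
Sxy = sum((xi-xbar)(yi-ybar)) = 2
Sxx = sum((xi-xbar)^2) = 1
Syy = sum((yi-ybar)^2) = 9
sqrt(Sxx*Syy) = 3
r = Sxy / sqrt(Sxx*Syy) = 2 / 3 = 2/3 ≈ 0.666667

0.6667


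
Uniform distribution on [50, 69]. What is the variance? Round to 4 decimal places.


Var = (b-a)^2 / 12
(b-a)^2 = (69 - 50)^2 = 361
Var = 361/12 ≈ 30.083333

30.0833


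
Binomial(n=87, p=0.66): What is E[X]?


E[X] = n*p = 87 * 0.66 = 57.42

57.42


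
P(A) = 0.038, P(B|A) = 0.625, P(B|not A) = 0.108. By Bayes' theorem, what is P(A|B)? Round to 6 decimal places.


P(A|B) = P(B|A)*P(A) / P(B), P(B) = P(B|A)*P(A) + P(B|not A)*P(not A)
P(B|A)*P(A) = 0.625 * 0.038 = 0.02375
P(B|not A)*P(not A) = 0.108 * 0.962 = 0.103896
P(B) = 0.02375 + 0.103896 = 0.127646
P(A|B) = 0.02375 / 0.127646 ≈ 0.18606145

0.186061


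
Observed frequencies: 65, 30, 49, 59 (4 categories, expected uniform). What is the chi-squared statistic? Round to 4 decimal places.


chi2 = sum((O-E)^2/E), E = total/4
total = 203, E = 203/4 = 50.75
(65 - 50.75)^2 / 50.75 = 203.0625 / 50.75 = 3249/812 ≈ 4.001232
(30 - 50.75)^2 / 50.75 = 430.5625 / 50.75 = 6889/812 ≈ 8.483990
(49 - 50.75)^2 / 50.75 = 3.0625 / 50.75 = 7/116 ≈ 0.060345
(59 - 50.75)^2 / 50.75 = 68.0625 / 50.75 = 1089/812 ≈ 1.341133
chi2 = 2819/203 ≈ 13.886700

13.8867


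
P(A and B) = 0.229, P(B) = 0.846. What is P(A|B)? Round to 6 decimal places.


P(A|B) = P(A and B) / P(B) = 0.229 / 0.846 = 229/846 ≈ 0.27068558

0.270686


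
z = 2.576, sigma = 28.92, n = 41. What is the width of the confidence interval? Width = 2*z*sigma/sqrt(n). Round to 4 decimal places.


width = 2*z*sigma/sqrt(n)
2*z*sigma = 2 * 2.576 * 28.92 = 148.99584
sqrt(41) ≈ 6.403124
width = 148.99584 / 6.403124 ≈ 23.269241

23.2692


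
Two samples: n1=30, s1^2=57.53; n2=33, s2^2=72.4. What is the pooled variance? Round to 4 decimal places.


sp^2 = ((n1-1)*s1^2 + (n2-1)*s2^2)/(n1+n2-2)
(n1-1)*s1^2 = 29 * 57.53 = 1668.37
(n2-1)*s2^2 = 32 * 72.4 = 2316.8
numerator = 1668.37 + 2316.8 = 3985.17
n1+n2-2 = 61
sp^2 = 3985.17 / 61 = 398517/6100 ≈ 65.330656

65.3307


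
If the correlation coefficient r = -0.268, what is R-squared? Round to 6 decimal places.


R^2 = r^2 = (-0.268)^2 = 0.071824

0.071824


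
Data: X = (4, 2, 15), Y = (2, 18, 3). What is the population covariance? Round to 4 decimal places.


Cov = (1/n)*sum((xi-xbar)(yi-ybar))
n = 3, xbar = 21/3 = 7, ybar = 23/3 ≈ 7.666667
sum((xi-xbar)(yi-ybar)) = -72
Cov = -72 / 3 = -24

-24.0000


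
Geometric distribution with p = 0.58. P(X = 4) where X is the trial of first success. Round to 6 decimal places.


P = (1-p)^(k-1) * p
(1-p)^(k-1) = 0.42^3 = 0.074088
P = 0.074088 * 0.58 = 0.04297104

0.042971


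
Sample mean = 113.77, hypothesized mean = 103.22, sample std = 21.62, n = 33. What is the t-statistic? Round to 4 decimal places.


t = (xbar - mu0) / (s/sqrt(n))
xbar - mu0 = 113.77 - 103.22 = 10.55
sqrt(33) ≈ 5.74456265
s/sqrt(n) = 21.62 / 5.74456265 ≈ 3.76355892
t = 10.55 / 3.76355892 ≈ 2.803198

2.8032


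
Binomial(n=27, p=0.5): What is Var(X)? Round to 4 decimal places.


Var = n*p*(1-p) = 27 * 0.5 * 0.5 = 6.75

6.7500


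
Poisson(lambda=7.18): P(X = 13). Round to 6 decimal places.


P = e^(-lam) * lam^k / k!
e^(-7.18) ≈ 0.0007616678
lam^k = 7.18^13 ≈ 134777617557.755113
k! = 13! = 6227020800
P = 0.0007616678 * 134777617557.755113 / 6227020800 ≈ 0.016486

0.016486


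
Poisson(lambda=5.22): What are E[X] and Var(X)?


E[X] = Var(X) = lambda = 5.22

5.22, 5.22


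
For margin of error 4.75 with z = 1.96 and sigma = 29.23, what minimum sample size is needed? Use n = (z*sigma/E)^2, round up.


z*sigma/E = 1.96 * 29.23 / 4.75 ≈ 12.061221
(z*sigma/E)^2 ≈ 145.473053
round up: n = 146

146


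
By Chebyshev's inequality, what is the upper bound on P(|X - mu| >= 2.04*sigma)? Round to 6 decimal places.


P <= 1/k^2
k^2 = 2.04^2 = 4.1616
1/k^2 = 1 / 4.1616 = 625/2601 ≈ 0.24029220

0.240292


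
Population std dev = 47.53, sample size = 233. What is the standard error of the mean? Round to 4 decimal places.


SE = sigma / sqrt(n)
sqrt(233) ≈ 15.264338
SE = 47.53 / 15.264338 ≈ 3.113794

3.1138


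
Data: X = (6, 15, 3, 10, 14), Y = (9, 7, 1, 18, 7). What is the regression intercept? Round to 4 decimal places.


a = ybar - b*xbar, where b = sum((xi-xbar)(yi-ybar)) / sum((xi-xbar)^2)
n = 5, xbar = 48/5 = 9.6, ybar = 42/5 = 8.4
Sxy = sum((xi-xbar)(yi-ybar)) = 36.8
Sxx = sum((xi-xbar)^2) = 105.2
b = Sxy / Sxx = 92/263 ≈ 0.349810
a = 8.4 - 0.349810 * 9.6 = 1326/263 ≈ 5.041825

5.0418


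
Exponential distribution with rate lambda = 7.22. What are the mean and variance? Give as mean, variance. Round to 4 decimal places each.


mean = 1/lam, var = 1/lam^2
mean = 1 / 7.22 = 50/361 ≈ 0.138504
lam^2 = 7.22^2 = 52.1284
var = 1 / 52.1284 ≈ 0.019183

0.1385, 0.0192


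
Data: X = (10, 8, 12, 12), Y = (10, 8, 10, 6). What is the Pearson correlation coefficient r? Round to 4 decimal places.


r = sum((xi-xbar)(yi-ybar)) / sqrt(sum((xi-xbar)^2) * sum((yi-ybar)^2))
n = 4, xbar = 42/4 = 10.5, ybar = 34/4 = 8.5
Sxy = sum((xi-xbar)(yi-ybar)) = -1
Sxx = sum((xi-xbar)^2) = 11
Syy = sum((yi-ybar)^2) = 11
sqrt(Sxx*Syy) = 11
r = Sxy / sqrt(Sxx*Syy) = -1 / 11 = -1/11 ≈ -0.090909

-0.0909


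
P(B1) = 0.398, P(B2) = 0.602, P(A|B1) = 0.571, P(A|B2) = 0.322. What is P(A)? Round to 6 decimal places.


P(A) = P(A|B1)*P(B1) + P(A|B2)*P(B2)
P(A|B1)*P(B1) = 0.571 * 0.398 = 0.227258
P(A|B2)*P(B2) = 0.322 * 0.602 = 0.193844
P(A) = 0.227258 + 0.193844 = 0.421102

0.421102


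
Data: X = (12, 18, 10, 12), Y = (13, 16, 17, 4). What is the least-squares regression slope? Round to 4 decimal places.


b = sum((xi-xbar)(yi-ybar)) / sum((xi-xbar)^2)
n = 4, xbar = 52/4 = 13, ybar = 50/4 = 12.5
Sxy = sum((xi-xbar)(yi-ybar)) = 12
Sxx = sum((xi-xbar)^2) = 36
b = Sxy / Sxx = 1/3 ≈ 0.333333

0.3333


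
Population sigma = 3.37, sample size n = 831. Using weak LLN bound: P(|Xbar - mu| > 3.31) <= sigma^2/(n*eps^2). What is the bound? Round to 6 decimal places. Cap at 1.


bound = min(1, sigma^2/(n*eps^2))
sigma^2 = 3.37^2 = 11.3569
n*eps^2 = 831 * 3.31^2 = 831 * 10.9561 = 9104.5191
sigma^2/(n*eps^2) = 11.3569 / 9104.5191 ≈ 0.00124739

0.001247


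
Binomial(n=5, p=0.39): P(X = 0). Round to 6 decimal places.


P = C(n,k) * p^k * (1-p)^(n-k)
C(5,0) = 1
p^k = 0.39^0 = 1
(1-p)^(n-k) = 0.61^5 ≈ 0.08445963
P = 1 * 1 * 0.08445963 ≈ 0.084460

0.084460


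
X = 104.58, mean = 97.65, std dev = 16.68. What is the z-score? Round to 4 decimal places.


z = (X - mu) / sigma
X - mu = 104.58 - 97.65 = 6.93
z = 6.93 / 16.68 = 231/556 ≈ 0.415468

0.4155


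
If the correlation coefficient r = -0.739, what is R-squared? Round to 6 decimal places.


R^2 = r^2 = (-0.739)^2 = 0.546121

0.546121


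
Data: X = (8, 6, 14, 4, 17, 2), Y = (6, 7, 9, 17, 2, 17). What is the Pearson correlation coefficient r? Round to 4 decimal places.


r = sum((xi-xbar)(yi-ybar)) / sqrt(sum((xi-xbar)^2) * sum((yi-ybar)^2))
n = 6, xbar = 51/6 = 8.5, ybar = 58/6 = 29/3 ≈ 9.666667
Sxy = sum((xi-xbar)(yi-ybar)) = -141
Sxx = sum((xi-xbar)^2) = 171.5
Syy = sum((yi-ybar)^2) = 562/3 ≈ 187.333333
sqrt(Sxx*Syy) ≈ 179.241922
r = Sxy / sqrt(Sxx*Syy) = -141 / 179.241922 ≈ -0.786646

-0.7866


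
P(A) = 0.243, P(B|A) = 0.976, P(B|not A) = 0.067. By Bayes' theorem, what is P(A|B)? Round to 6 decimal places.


P(A|B) = P(B|A)*P(A) / P(B), P(B) = P(B|A)*P(A) + P(B|not A)*P(not A)
P(B|A)*P(A) = 0.976 * 0.243 = 0.237168
P(B|not A)*P(not A) = 0.067 * 0.757 = 0.050719
P(B) = 0.237168 + 0.050719 = 0.287887
P(A|B) = 0.237168 / 0.287887 ≈ 0.82382324

0.823823


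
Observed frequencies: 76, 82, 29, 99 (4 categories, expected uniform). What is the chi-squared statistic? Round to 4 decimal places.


chi2 = sum((O-E)^2/E), E = total/4
total = 286, E = 286/4 = 71.5
(76 - 71.5)^2 / 71.5 = 20.25 / 71.5 = 81/286 ≈ 0.283217
(82 - 71.5)^2 / 71.5 = 110.25 / 71.5 = 441/286 ≈ 1.541958
(29 - 71.5)^2 / 71.5 = 1806.25 / 71.5 = 7225/286 ≈ 25.262238
(99 - 71.5)^2 / 71.5 = 756.25 / 71.5 = 275/26 ≈ 10.576923
chi2 = 5386/143 ≈ 37.664336

37.6643


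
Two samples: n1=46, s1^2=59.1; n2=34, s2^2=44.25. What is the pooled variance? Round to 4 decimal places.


sp^2 = ((n1-1)*s1^2 + (n2-1)*s2^2)/(n1+n2-2)
(n1-1)*s1^2 = 45 * 59.1 = 2659.5
(n2-1)*s2^2 = 33 * 44.25 = 1460.25
numerator = 2659.5 + 1460.25 = 4119.75
n1+n2-2 = 78
sp^2 = 4119.75 / 78 = 5493/104 ≈ 52.817308

52.8173


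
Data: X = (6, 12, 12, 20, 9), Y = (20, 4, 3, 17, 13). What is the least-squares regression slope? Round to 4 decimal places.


b = sum((xi-xbar)(yi-ybar)) / sum((xi-xbar)^2)
n = 5, xbar = 59/5 = 11.8, ybar = 57/5 = 11.4
Sxy = sum((xi-xbar)(yi-ybar)) = -11.6
Sxx = sum((xi-xbar)^2) = 108.8
b = Sxy / Sxx = -29/272 ≈ -0.106618

-0.1066


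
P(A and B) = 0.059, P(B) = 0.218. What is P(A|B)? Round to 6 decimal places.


P(A|B) = P(A and B) / P(B) = 0.059 / 0.218 = 59/218 ≈ 0.27064220

0.270642


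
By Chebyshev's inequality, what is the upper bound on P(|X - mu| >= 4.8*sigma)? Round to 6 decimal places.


P <= 1/k^2
k^2 = 4.8^2 = 23.04
1/k^2 = 1 / 23.04 = 25/576 ≈ 0.04340278

0.043403


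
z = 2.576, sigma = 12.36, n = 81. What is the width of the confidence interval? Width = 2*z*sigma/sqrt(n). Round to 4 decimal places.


width = 2*z*sigma/sqrt(n)
2*z*sigma = 2 * 2.576 * 12.36 = 63.67872
sqrt(81) = 9
width = 63.67872 / 9 = 66332/9375 ≈ 7.075413

7.0754


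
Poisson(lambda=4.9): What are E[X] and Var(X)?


E[X] = Var(X) = lambda = 4.9

4.9, 4.9


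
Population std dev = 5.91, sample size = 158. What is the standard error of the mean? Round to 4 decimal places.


SE = sigma / sqrt(n)
sqrt(158) ≈ 12.569805
SE = 5.91 / 12.569805 ≈ 0.470174

0.4702


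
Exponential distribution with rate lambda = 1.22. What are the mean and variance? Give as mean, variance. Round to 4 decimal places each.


mean = 1/lam, var = 1/lam^2
mean = 1 / 1.22 = 50/61 ≈ 0.819672
lam^2 = 1.22^2 = 1.4884
var = 1 / 1.4884 = 2500/3721 ≈ 0.671862

0.8197, 0.6719


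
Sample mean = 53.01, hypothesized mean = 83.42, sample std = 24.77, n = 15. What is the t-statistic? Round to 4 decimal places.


t = (xbar - mu0) / (s/sqrt(n))
xbar - mu0 = 53.01 - 83.42 = -30.41
sqrt(15) ≈ 3.87298335
s/sqrt(n) = 24.77 / 3.87298335 ≈ 6.39558650
t = -30.41 / 6.39558650 ≈ -4.754841

-4.7548


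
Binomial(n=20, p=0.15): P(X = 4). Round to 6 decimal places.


P = C(n,k) * p^k * (1-p)^(n-k)
C(20,4) = 4845
p^k = 0.15^4 = 0.00050625
(1-p)^(n-k) = 0.85^16 ≈ 0.07425109
P = 4845 * 0.00050625 * 0.07425109 ≈ 0.182122

0.182122


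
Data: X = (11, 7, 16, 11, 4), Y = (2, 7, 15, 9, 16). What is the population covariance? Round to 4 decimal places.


Cov = (1/n)*sum((xi-xbar)(yi-ybar))
n = 5, xbar = 49/5 = 9.8, ybar = 49/5 = 9.8
sum((xi-xbar)(yi-ybar)) = -6.2
Cov = -6.2 / 5 = -1.24

-1.2400


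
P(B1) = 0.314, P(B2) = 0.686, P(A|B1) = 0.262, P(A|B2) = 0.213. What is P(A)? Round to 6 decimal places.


P(A) = P(A|B1)*P(B1) + P(A|B2)*P(B2)
P(A|B1)*P(B1) = 0.262 * 0.314 = 0.082268
P(A|B2)*P(B2) = 0.213 * 0.686 = 0.146118
P(A) = 0.082268 + 0.146118 = 0.228386

0.228386


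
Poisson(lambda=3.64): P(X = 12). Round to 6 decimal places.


P = e^(-lam) * lam^k / k!
e^(-3.64) ≈ 0.02625234
lam^k = 3.64^12 ≈ 5410240.907043
k! = 12! = 479001600
P = 0.02625234 * 5410240.907043 / 479001600 ≈ 0.000297

0.000297


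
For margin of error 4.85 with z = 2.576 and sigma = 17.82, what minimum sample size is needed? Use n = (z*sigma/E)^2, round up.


z*sigma/E = 2.576 * 17.82 / 4.85 ≈ 9.464808
(z*sigma/E)^2 ≈ 89.582595
round up: n = 90

90


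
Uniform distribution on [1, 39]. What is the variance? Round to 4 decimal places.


Var = (b-a)^2 / 12
(b-a)^2 = (39 - 1)^2 = 1444
Var = 1444/12 ≈ 120.333333

120.3333


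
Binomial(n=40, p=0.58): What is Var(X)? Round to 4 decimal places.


Var = n*p*(1-p) = 40 * 0.58 * 0.42 = 9.744

9.7440


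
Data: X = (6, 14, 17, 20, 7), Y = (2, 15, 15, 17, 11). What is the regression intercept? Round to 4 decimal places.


a = ybar - b*xbar, where b = sum((xi-xbar)(yi-ybar)) / sum((xi-xbar)^2)
n = 5, xbar = 64/5 = 12.8, ybar = 60/5 = 12
Sxy = sum((xi-xbar)(yi-ybar)) = 126
Sxx = sum((xi-xbar)^2) = 150.8
b = Sxy / Sxx = 315/377 ≈ 0.835544
a = 12 - 0.835544 * 12.8 = 492/377 ≈ 1.305040

1.3050


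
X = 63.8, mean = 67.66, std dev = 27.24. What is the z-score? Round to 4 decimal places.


z = (X - mu) / sigma
X - mu = 63.8 - 67.66 = -3.86
z = -3.86 / 27.24 = -193/1362 ≈ -0.141703

-0.1417


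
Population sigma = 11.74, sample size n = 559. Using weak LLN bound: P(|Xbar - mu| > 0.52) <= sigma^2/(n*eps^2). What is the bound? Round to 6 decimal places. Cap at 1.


bound = min(1, sigma^2/(n*eps^2))
sigma^2 = 11.74^2 = 137.8276
n*eps^2 = 559 * 0.52^2 = 559 * 0.2704 = 151.1536
sigma^2/(n*eps^2) = 137.8276 / 151.1536 ≈ 0.91183802

0.911838


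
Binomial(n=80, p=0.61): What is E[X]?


E[X] = n*p = 80 * 0.61 = 48.8

48.8


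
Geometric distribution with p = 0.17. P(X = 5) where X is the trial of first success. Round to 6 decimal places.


P = (1-p)^(k-1) * p
(1-p)^(k-1) = 0.83^4 ≈ 0.4745832
P = 0.4745832 * 0.17 ≈ 0.08067915

0.080679


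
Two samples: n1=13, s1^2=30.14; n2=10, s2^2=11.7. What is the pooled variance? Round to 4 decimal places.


sp^2 = ((n1-1)*s1^2 + (n2-1)*s2^2)/(n1+n2-2)
(n1-1)*s1^2 = 12 * 30.14 = 361.68
(n2-1)*s2^2 = 9 * 11.7 = 105.3
numerator = 361.68 + 105.3 = 466.98
n1+n2-2 = 21
sp^2 = 466.98 / 21 = 7783/350 ≈ 22.237143

22.2371


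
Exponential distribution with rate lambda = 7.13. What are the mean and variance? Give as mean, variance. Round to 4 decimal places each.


mean = 1/lam, var = 1/lam^2
mean = 1 / 7.13 = 100/713 ≈ 0.140252
lam^2 = 7.13^2 = 50.8369
var = 1 / 50.8369 ≈ 0.019671

0.1403, 0.0197


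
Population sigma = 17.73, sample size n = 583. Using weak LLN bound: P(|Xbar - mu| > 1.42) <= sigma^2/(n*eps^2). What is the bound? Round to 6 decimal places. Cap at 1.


bound = min(1, sigma^2/(n*eps^2))
sigma^2 = 17.73^2 = 314.3529
n*eps^2 = 583 * 1.42^2 = 583 * 2.0164 = 1175.5612
sigma^2/(n*eps^2) = 314.3529 / 1175.5612 ≈ 0.26740667

0.267407


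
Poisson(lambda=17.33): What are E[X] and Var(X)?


E[X] = Var(X) = lambda = 17.33

17.33, 17.33


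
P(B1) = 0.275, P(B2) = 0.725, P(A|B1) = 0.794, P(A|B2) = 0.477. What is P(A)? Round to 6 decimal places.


P(A) = P(A|B1)*P(B1) + P(A|B2)*P(B2)
P(A|B1)*P(B1) = 0.794 * 0.275 = 0.21835
P(A|B2)*P(B2) = 0.477 * 0.725 = 0.345825
P(A) = 0.21835 + 0.345825 = 0.564175

0.564175


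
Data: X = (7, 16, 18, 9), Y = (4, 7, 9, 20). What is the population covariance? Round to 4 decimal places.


Cov = (1/n)*sum((xi-xbar)(yi-ybar))
n = 4, xbar = 50/4 = 12.5, ybar = 40/4 = 10
sum((xi-xbar)(yi-ybar)) = -18
Cov = -18 / 4 = -4.5

-4.5000


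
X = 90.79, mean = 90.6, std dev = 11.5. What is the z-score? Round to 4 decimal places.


z = (X - mu) / sigma
X - mu = 90.79 - 90.6 = 0.19
z = 0.19 / 11.5 = 19/1150 ≈ 0.016522

0.0165


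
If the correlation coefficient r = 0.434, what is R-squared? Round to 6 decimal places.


R^2 = r^2 = (0.434)^2 = 0.188356

0.188356


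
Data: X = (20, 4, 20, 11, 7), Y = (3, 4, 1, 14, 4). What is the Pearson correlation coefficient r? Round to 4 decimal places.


r = sum((xi-xbar)(yi-ybar)) / sqrt(sum((xi-xbar)^2) * sum((yi-ybar)^2))
n = 5, xbar = 62/5 = 12.4, ybar = 26/5 = 5.2
Sxy = sum((xi-xbar)(yi-ybar)) = -44.4
Sxx = sum((xi-xbar)^2) = 217.2
Syy = sum((yi-ybar)^2) = 102.8
sqrt(Sxx*Syy) ≈ 149.426102
r = Sxy / sqrt(Sxx*Syy) = -44.4 / 149.426102 ≈ -0.297137

-0.2971


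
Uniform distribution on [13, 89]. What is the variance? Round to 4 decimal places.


Var = (b-a)^2 / 12
(b-a)^2 = (89 - 13)^2 = 5776
Var = 5776/12 ≈ 481.333333

481.3333


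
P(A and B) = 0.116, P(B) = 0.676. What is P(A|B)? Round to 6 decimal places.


P(A|B) = P(A and B) / P(B) = 0.116 / 0.676 = 29/169 ≈ 0.17159763

0.171598


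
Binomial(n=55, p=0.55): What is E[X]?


E[X] = n*p = 55 * 0.55 = 30.25

30.25


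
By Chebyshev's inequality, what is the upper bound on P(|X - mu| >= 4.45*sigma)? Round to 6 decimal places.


P <= 1/k^2
k^2 = 4.45^2 = 19.8025
1/k^2 = 1 / 19.8025 = 400/7921 ≈ 0.05049867

0.050499


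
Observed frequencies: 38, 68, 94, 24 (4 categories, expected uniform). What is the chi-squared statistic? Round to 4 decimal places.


chi2 = sum((O-E)^2/E), E = total/4
total = 224, E = 224/4 = 56
(38 - 56)^2 / 56 = 324 / 56 = 81/14 ≈ 5.785714
(68 - 56)^2 / 56 = 144 / 56 = 18/7 ≈ 2.571429
(94 - 56)^2 / 56 = 1444 / 56 = 361/14 ≈ 25.785714
(24 - 56)^2 / 56 = 1024 / 56 = 128/7 ≈ 18.285714
chi2 = 367/7 ≈ 52.428571

52.4286


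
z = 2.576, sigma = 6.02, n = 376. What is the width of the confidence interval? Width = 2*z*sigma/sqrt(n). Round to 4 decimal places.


width = 2*z*sigma/sqrt(n)
2*z*sigma = 2 * 2.576 * 6.02 = 31.01504
sqrt(376) ≈ 19.390719
width = 31.01504 / 19.390719 ≈ 1.599479

1.5995


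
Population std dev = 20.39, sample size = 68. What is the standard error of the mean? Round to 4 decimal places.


SE = sigma / sqrt(n)
sqrt(68) ≈ 8.246211
SE = 20.39 / 8.246211 ≈ 2.472651

2.4727


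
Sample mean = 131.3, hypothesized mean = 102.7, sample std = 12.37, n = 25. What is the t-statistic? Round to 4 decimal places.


t = (xbar - mu0) / (s/sqrt(n))
xbar - mu0 = 131.3 - 102.7 = 28.6
sqrt(25) = 5
s/sqrt(n) = 12.37 / 5 = 2.474
t = 28.6 / 2.474 = 14300/1237 ≈ 11.560226

11.5602


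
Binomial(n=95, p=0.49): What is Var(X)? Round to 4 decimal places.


Var = n*p*(1-p) = 95 * 0.49 * 0.51 = 23.7405

23.7405


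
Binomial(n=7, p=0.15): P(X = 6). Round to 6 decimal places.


P = C(n,k) * p^k * (1-p)^(n-k)
C(7,6) = 7
p^k = 0.15^6 ≈ 0.00001139063
(1-p)^(n-k) = 0.85^1 = 0.85
P = 7 * 0.00001139063 * 0.85 ≈ 0.000068

0.000068


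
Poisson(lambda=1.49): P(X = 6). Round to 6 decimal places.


P = e^(-lam) * lam^k / k!
e^(-1.49) ≈ 0.2253727
lam^k = 1.49^6 ≈ 10.942527
k! = 6! = 720
P = 0.2253727 * 10.942527 / 720 ≈ 0.003425

0.003425


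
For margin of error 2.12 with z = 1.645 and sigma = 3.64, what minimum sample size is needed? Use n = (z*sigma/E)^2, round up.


z*sigma/E = 1.645 * 3.64 / 2.12 ≈ 2.824434
(z*sigma/E)^2 ≈ 7.977427
round up: n = 8

8


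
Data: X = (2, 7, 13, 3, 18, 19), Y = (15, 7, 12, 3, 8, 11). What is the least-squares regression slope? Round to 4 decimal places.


b = sum((xi-xbar)(yi-ybar)) / sum((xi-xbar)^2)
n = 6, xbar = 62/6 = 31/3 ≈ 10.333333, ybar = 56/6 = 28/3 ≈ 9.333333
Sxy = sum((xi-xbar)(yi-ybar)) = 55/3 ≈ 18.333333
Sxx = sum((xi-xbar)^2) = 826/3 ≈ 275.333333
b = Sxy / Sxx = 55/826 ≈ 0.066586

0.0666


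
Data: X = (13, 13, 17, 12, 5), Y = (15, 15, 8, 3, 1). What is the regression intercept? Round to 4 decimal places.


a = ybar - b*xbar, where b = sum((xi-xbar)(yi-ybar)) / sum((xi-xbar)^2)
n = 5, xbar = 60/5 = 12, ybar = 42/5 = 8.4
Sxy = sum((xi-xbar)(yi-ybar)) = 63
Sxx = sum((xi-xbar)^2) = 76
b = Sxy / Sxx = 63/76 ≈ 0.828947
a = 8.4 - 0.828947 * 12 = -147/95 ≈ -1.547368

-1.5474


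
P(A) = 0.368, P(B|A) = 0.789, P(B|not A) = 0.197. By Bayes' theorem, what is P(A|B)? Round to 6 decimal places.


P(A|B) = P(B|A)*P(A) / P(B), P(B) = P(B|A)*P(A) + P(B|not A)*P(not A)
P(B|A)*P(A) = 0.789 * 0.368 = 0.290352
P(B|not A)*P(not A) = 0.197 * 0.632 = 0.124504
P(B) = 0.290352 + 0.124504 = 0.414856
P(A|B) = 0.290352 / 0.414856 ≈ 0.69988623

0.699886


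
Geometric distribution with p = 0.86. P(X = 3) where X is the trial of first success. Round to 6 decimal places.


P = (1-p)^(k-1) * p
(1-p)^(k-1) = 0.14^2 = 0.0196
P = 0.0196 * 0.86 = 0.016856

0.016856


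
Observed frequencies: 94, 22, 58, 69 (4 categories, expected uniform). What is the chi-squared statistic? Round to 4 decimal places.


chi2 = sum((O-E)^2/E), E = total/4
total = 243, E = 243/4 = 60.75
(94 - 60.75)^2 / 60.75 = 1105.5625 / 60.75 = 17689/972 ≈ 18.198560
(22 - 60.75)^2 / 60.75 = 1501.5625 / 60.75 = 24025/972 ≈ 24.717078
(58 - 60.75)^2 / 60.75 = 7.5625 / 60.75 = 121/972 ≈ 0.124486
(69 - 60.75)^2 / 60.75 = 68.0625 / 60.75 = 121/108 ≈ 1.120370
chi2 = 3577/81 ≈ 44.160494

44.1605


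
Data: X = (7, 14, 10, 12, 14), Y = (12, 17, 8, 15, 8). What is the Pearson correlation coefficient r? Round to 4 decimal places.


r = sum((xi-xbar)(yi-ybar)) / sqrt(sum((xi-xbar)^2) * sum((yi-ybar)^2))
n = 5, xbar = 57/5 = 11.4, ybar = 60/5 = 12
Sxy = sum((xi-xbar)(yi-ybar)) = 10
Sxx = sum((xi-xbar)^2) = 35.2
Syy = sum((yi-ybar)^2) = 66
sqrt(Sxx*Syy) ≈ 48.199585
r = Sxy / sqrt(Sxx*Syy) = 10 / 48.199585 ≈ 0.207471

0.2075


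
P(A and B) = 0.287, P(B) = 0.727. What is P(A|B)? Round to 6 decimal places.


P(A|B) = P(A and B) / P(B) = 0.287 / 0.727 = 287/727 ≈ 0.39477304

0.394773


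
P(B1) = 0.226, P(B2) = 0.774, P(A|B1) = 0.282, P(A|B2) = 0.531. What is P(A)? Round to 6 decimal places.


P(A) = P(A|B1)*P(B1) + P(A|B2)*P(B2)
P(A|B1)*P(B1) = 0.282 * 0.226 = 0.063732
P(A|B2)*P(B2) = 0.531 * 0.774 = 0.410994
P(A) = 0.063732 + 0.410994 = 0.474726

0.474726


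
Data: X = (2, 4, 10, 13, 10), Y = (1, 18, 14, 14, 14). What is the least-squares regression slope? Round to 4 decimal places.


b = sum((xi-xbar)(yi-ybar)) / sum((xi-xbar)^2)
n = 5, xbar = 39/5 = 7.8, ybar = 61/5 = 12.2
Sxy = sum((xi-xbar)(yi-ybar)) = 60.2
Sxx = sum((xi-xbar)^2) = 84.8
b = Sxy / Sxx = 301/424 ≈ 0.709906

0.7099


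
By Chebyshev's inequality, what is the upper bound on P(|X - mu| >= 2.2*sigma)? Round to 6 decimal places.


P <= 1/k^2
k^2 = 2.2^2 = 4.84
1/k^2 = 1 / 4.84 = 25/121 ≈ 0.20661157

0.206612


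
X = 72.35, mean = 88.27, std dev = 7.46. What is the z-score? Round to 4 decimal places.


z = (X - mu) / sigma
X - mu = 72.35 - 88.27 = -15.92
z = -15.92 / 7.46 = -796/373 ≈ -2.134048

-2.1340


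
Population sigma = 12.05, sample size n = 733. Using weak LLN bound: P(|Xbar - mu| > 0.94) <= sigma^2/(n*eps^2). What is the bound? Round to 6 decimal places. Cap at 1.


bound = min(1, sigma^2/(n*eps^2))
sigma^2 = 12.05^2 = 145.2025
n*eps^2 = 733 * 0.94^2 = 733 * 0.8836 = 647.6788
sigma^2/(n*eps^2) = 145.2025 / 647.6788 ≈ 0.22418906

0.224189


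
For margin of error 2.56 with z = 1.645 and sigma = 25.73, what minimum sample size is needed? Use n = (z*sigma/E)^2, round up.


z*sigma/E = 1.645 * 25.73 / 2.56 ≈ 16.533535
(z*sigma/E)^2 ≈ 273.357785
round up: n = 274

274


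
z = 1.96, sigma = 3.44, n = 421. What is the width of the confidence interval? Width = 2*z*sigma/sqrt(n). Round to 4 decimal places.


width = 2*z*sigma/sqrt(n)
2*z*sigma = 2 * 1.96 * 3.44 = 13.4848
sqrt(421) ≈ 20.518285
width = 13.4848 / 20.518285 ≈ 0.657209

0.6572


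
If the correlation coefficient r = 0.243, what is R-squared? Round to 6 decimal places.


R^2 = r^2 = (0.243)^2 = 0.059049

0.059049


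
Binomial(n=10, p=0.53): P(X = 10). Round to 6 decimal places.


P = C(n,k) * p^k * (1-p)^(n-k)
C(10,10) = 1
p^k = 0.53^10 ≈ 0.001748875
(1-p)^(n-k) = 0.47^0 = 1
P = 1 * 0.001748875 * 1 ≈ 0.001749

0.001749


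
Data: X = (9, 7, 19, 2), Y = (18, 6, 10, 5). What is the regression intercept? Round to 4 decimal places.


a = ybar - b*xbar, where b = sum((xi-xbar)(yi-ybar)) / sum((xi-xbar)^2)
n = 4, xbar = 37/4 = 9.25, ybar = 39/4 = 9.75
Sxy = sum((xi-xbar)(yi-ybar)) = 43.25
Sxx = sum((xi-xbar)^2) = 152.75
b = Sxy / Sxx = 173/611 ≈ 0.283142
a = 9.75 - 0.283142 * 9.25 = 4357/611 ≈ 7.130933

7.1309


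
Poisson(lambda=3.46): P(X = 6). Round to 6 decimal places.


P = e^(-lam) * lam^k / k!
e^(-3.46) ≈ 0.03142976
lam^k = 3.46^6 ≈ 1715.760213
k! = 6! = 720
P = 0.03142976 * 1715.760213 / 720 ≈ 0.074897

0.074897


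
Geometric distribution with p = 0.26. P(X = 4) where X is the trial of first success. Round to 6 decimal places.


P = (1-p)^(k-1) * p
(1-p)^(k-1) = 0.74^3 = 0.405224
P = 0.405224 * 0.26 ≈ 0.1053582

0.105358


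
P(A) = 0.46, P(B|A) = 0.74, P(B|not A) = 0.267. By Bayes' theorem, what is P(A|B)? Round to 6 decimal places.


P(A|B) = P(B|A)*P(A) / P(B), P(B) = P(B|A)*P(A) + P(B|not A)*P(not A)
P(B|A)*P(A) = 0.74 * 0.46 = 0.3404
P(B|not A)*P(not A) = 0.267 * 0.54 = 0.14418
P(B) = 0.3404 + 0.14418 = 0.48458
P(A|B) = 0.3404 / 0.48458 ≈ 0.70246399

0.702464


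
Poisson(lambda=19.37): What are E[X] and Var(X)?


E[X] = Var(X) = lambda = 19.37

19.37, 19.37


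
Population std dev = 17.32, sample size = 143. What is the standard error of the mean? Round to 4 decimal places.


SE = sigma / sqrt(n)
sqrt(143) ≈ 11.958261
SE = 17.32 / 11.958261 ≈ 1.448371

1.4484


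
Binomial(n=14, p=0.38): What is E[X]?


E[X] = n*p = 14 * 0.38 = 5.32

5.32


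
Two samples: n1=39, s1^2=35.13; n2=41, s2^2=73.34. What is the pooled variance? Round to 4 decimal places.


sp^2 = ((n1-1)*s1^2 + (n2-1)*s2^2)/(n1+n2-2)
(n1-1)*s1^2 = 38 * 35.13 = 1334.94
(n2-1)*s2^2 = 40 * 73.34 = 2933.6
numerator = 1334.94 + 2933.6 = 4268.54
n1+n2-2 = 78
sp^2 = 4268.54 / 78 = 213427/3900 ≈ 54.724872

54.7249


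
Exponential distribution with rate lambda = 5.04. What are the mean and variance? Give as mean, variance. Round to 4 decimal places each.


mean = 1/lam, var = 1/lam^2
mean = 1 / 5.04 = 25/126 ≈ 0.198413
lam^2 = 5.04^2 = 25.4016
var = 1 / 25.4016 ≈ 0.039368

0.1984, 0.0394


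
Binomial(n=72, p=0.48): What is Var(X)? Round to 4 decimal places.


Var = n*p*(1-p) = 72 * 0.48 * 0.52 = 17.9712

17.9712


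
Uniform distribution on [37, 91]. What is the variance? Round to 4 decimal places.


Var = (b-a)^2 / 12
(b-a)^2 = (91 - 37)^2 = 2916
Var = 2916/12 = 243

243.0000


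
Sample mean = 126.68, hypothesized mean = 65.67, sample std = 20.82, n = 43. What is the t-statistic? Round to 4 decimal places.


t = (xbar - mu0) / (s/sqrt(n))
xbar - mu0 = 126.68 - 65.67 = 61.01
sqrt(43) ≈ 6.55743852
s/sqrt(n) = 20.82 / 6.55743852 ≈ 3.17502023
t = 61.01 / 3.17502023 ≈ 19.215626

19.2156


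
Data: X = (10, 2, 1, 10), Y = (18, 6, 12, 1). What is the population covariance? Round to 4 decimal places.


Cov = (1/n)*sum((xi-xbar)(yi-ybar))
n = 4, xbar = 23/4 = 5.75, ybar = 37/4 = 9.25
sum((xi-xbar)(yi-ybar)) = 1.25
Cov = 1.25 / 4 = 0.3125

0.3125


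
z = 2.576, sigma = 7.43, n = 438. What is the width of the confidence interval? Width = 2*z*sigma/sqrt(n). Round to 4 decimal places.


width = 2*z*sigma/sqrt(n)
2*z*sigma = 2 * 2.576 * 7.43 = 38.27936
sqrt(438) ≈ 20.928450
width = 38.27936 / 20.928450 ≈ 1.829059

1.8291


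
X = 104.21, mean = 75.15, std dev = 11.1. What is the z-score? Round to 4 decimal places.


z = (X - mu) / sigma
X - mu = 104.21 - 75.15 = 29.06
z = 29.06 / 11.1 = 1453/555 ≈ 2.618018

2.6180


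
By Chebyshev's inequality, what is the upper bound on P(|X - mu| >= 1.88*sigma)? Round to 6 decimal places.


P <= 1/k^2
k^2 = 1.88^2 = 3.5344
1/k^2 = 1 / 3.5344 = 625/2209 ≈ 0.28293345

0.282933


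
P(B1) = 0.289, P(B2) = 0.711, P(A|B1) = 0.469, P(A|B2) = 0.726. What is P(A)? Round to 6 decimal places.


P(A) = P(A|B1)*P(B1) + P(A|B2)*P(B2)
P(A|B1)*P(B1) = 0.469 * 0.289 = 0.135541
P(A|B2)*P(B2) = 0.726 * 0.711 = 0.516186
P(A) = 0.135541 + 0.516186 = 0.651727

0.651727


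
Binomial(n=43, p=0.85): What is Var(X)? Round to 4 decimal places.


Var = n*p*(1-p) = 43 * 0.85 * 0.15 = 5.4825

5.4825


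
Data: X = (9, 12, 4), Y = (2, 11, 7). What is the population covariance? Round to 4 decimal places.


Cov = (1/n)*sum((xi-xbar)(yi-ybar))
n = 3, xbar = 25/3 ≈ 8.333333, ybar = 20/3 ≈ 6.666667
sum((xi-xbar)(yi-ybar)) = 34/3 ≈ 11.333333
Cov = 11.333333 / 3 = 34/9 ≈ 3.777778

3.7778


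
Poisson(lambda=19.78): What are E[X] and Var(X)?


E[X] = Var(X) = lambda = 19.78

19.78, 19.78


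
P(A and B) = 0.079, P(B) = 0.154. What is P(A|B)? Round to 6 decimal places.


P(A|B) = P(A and B) / P(B) = 0.079 / 0.154 = 79/154 ≈ 0.51298701

0.512987


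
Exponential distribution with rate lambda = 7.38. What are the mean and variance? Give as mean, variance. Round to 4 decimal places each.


mean = 1/lam, var = 1/lam^2
mean = 1 / 7.38 = 50/369 ≈ 0.135501
lam^2 = 7.38^2 = 54.4644
var = 1 / 54.4644 ≈ 0.018361

0.1355, 0.0184


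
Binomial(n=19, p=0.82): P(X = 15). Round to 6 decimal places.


P = C(n,k) * p^k * (1-p)^(n-k)
C(19,15) = 3876
p^k = 0.82^15 ≈ 0.05095746
(1-p)^(n-k) = 0.18^4 = 0.00104976
P = 3876 * 0.05095746 * 0.00104976 ≈ 0.207339

0.207339


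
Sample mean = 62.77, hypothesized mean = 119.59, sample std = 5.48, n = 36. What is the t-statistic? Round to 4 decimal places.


t = (xbar - mu0) / (s/sqrt(n))
xbar - mu0 = 62.77 - 119.59 = -56.82
sqrt(36) = 6
s/sqrt(n) = 5.48 / 6 = 137/150 ≈ 0.91333333
t = -56.82 / 0.91333333 = -8523/137 ≈ -62.211679

-62.2117


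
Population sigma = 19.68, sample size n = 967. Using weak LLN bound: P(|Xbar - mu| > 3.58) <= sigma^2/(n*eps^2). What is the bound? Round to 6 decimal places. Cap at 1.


bound = min(1, sigma^2/(n*eps^2))
sigma^2 = 19.68^2 = 387.3024
n*eps^2 = 967 * 3.58^2 = 967 * 12.8164 = 12393.4588
sigma^2/(n*eps^2) = 387.3024 / 12393.4588 ≈ 0.03125055

0.031251


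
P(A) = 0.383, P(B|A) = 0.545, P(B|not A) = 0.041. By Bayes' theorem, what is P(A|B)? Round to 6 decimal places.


P(A|B) = P(B|A)*P(A) / P(B), P(B) = P(B|A)*P(A) + P(B|not A)*P(not A)
P(B|A)*P(A) = 0.545 * 0.383 = 0.208735
P(B|not A)*P(not A) = 0.041 * 0.617 = 0.025297
P(B) = 0.208735 + 0.025297 = 0.234032
P(A|B) = 0.208735 / 0.234032 ≈ 0.89190794

0.891908
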